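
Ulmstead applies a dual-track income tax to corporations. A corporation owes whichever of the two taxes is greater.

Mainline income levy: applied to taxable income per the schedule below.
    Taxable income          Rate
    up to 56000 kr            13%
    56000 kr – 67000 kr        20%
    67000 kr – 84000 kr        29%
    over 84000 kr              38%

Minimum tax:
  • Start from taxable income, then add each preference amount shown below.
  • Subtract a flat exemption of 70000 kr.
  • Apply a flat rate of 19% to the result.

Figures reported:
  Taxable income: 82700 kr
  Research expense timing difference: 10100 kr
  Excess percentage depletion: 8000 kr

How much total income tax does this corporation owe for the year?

Minimum tax:
  Adjusted income: 82700 kr + 10100 kr + 8000 kr = 100800 kr
  Less exemption 70000 kr → base 30800 kr
  30800 kr × 19% = 5852 kr

Mainline income levy:
  56000 kr × 13% = 7280 kr
  11000 kr × 20% = 2200 kr
  15700 kr × 29% = 4553 kr
  → 14033 kr

14033 kr > 5852 kr, so the mainline income levy governs.

14033 kr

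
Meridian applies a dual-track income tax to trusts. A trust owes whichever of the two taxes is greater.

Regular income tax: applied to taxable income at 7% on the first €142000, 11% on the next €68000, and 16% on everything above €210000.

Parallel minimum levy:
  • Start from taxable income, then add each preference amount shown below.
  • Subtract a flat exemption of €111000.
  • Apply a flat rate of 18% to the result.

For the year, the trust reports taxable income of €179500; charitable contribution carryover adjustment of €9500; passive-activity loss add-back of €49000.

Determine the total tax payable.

Parallel minimum levy:
  Adjusted income: €179500 + €9500 + €49000 = €238000
  Less exemption €111000 → base €127000
  €127000 × 18% = €22860

Regular income tax:
  €142000 × 7% = €9940
  €37500 × 11% = €4125
  → €14065

€22860 > €14065, so the parallel minimum levy is the binding amount.

€22860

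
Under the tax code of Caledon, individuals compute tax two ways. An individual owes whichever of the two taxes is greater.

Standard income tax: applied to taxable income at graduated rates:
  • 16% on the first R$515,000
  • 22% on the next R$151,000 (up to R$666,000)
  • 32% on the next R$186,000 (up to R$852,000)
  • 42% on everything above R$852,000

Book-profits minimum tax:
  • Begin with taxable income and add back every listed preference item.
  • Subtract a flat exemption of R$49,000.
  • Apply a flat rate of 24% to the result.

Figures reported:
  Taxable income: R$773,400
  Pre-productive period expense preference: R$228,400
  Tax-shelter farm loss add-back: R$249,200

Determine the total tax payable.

R$288,480

Standard income tax:
  R$515,000 × 16% = R$82,400
  R$151,000 × 22% = R$33,220
  R$107,400 × 32% = R$34,368
  → R$149,988

Book-profits minimum tax:
  Adjusted income: R$773,400 + R$228,400 + R$249,200 = R$1,251,000
  Less exemption R$49,000 → base R$1,202,000
  R$1,202,000 × 24% = R$288,480

R$288,480 > R$149,988, so the book-profits minimum tax is the binding amount.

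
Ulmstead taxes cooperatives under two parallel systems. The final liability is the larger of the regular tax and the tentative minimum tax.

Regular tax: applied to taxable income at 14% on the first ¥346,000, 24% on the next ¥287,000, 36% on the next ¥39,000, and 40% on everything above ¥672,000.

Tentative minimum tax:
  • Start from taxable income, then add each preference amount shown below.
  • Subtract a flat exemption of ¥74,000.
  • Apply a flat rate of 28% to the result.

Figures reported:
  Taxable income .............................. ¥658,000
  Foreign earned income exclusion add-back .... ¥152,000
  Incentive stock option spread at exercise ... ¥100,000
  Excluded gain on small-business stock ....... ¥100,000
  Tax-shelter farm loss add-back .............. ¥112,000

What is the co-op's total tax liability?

Tentative minimum tax:
  Adjusted income: ¥658,000 + ¥152,000 + ¥100,000 + ¥100,000 + ¥112,000 = ¥1,122,000
  Less exemption ¥74,000 → base ¥1,048,000
  ¥1,048,000 × 28% = ¥293,440

Regular tax:
  ¥346,000 × 14% = ¥48,440
  ¥287,000 × 24% = ¥68,880
  ¥25,000 × 36% = ¥9,000
  → ¥126,320

¥293,440 > ¥126,320, so the tentative minimum tax is the binding amount.

¥293,440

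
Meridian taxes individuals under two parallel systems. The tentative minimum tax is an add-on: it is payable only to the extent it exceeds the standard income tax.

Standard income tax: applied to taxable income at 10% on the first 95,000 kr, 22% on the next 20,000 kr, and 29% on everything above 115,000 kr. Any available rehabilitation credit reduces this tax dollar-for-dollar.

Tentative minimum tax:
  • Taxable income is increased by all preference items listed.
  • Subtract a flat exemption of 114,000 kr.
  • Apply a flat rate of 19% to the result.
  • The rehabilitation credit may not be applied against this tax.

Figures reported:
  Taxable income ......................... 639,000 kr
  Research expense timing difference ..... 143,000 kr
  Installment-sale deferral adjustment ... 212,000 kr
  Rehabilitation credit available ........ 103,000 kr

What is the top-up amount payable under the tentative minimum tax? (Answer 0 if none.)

104,340 kr

Tentative minimum tax:
  Adjusted income: 639,000 kr + 143,000 kr + 212,000 kr = 994,000 kr
  Less exemption 114,000 kr → base 880,000 kr
  880,000 kr × 19% = 167,200 kr

Standard income tax:
  95,000 kr × 10% = 9,500 kr
  20,000 kr × 22% = 4,400 kr
  524,000 kr × 29% = 151,960 kr
  → 165,860 kr
  Less rehabilitation credit 103,000 kr → 62,860 kr

Excess of tentative minimum tax over standard income tax: 167,200 kr − 62,860 kr = 104,340 kr.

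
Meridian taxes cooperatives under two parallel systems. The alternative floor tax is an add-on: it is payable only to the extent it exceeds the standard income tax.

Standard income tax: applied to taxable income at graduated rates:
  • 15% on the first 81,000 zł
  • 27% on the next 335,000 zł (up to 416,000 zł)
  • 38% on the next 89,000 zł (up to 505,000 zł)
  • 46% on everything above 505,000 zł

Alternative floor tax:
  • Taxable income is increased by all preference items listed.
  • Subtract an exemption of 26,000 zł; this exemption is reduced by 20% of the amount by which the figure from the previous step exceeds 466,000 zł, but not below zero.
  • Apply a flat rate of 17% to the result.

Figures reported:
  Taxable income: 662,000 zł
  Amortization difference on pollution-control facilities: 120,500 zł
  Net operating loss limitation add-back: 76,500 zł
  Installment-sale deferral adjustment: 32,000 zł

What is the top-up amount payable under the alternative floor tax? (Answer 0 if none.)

0 zł

Standard income tax:
  81,000 zł × 15% = 12,150 zł
  335,000 zł × 27% = 90,450 zł
  89,000 zł × 38% = 33,820 zł
  157,000 zł × 46% = 72,220 zł
  → 208,640 zł

Alternative floor tax:
  Adjusted income: 662,000 zł + 120,500 zł + 76,500 zł + 32,000 zł = 891,000 zł
  Exemption: 20% × (891,000 zł − 466,000 zł) = 85,000 zł ≥ 26,000 zł, so the exemption is fully phased out
  Base: 891,000 zł − 0 zł = 891,000 zł
  891,000 zł × 17% = 151,470 zł

151,470 zł ≤ 208,640 zł, so no add-on is due.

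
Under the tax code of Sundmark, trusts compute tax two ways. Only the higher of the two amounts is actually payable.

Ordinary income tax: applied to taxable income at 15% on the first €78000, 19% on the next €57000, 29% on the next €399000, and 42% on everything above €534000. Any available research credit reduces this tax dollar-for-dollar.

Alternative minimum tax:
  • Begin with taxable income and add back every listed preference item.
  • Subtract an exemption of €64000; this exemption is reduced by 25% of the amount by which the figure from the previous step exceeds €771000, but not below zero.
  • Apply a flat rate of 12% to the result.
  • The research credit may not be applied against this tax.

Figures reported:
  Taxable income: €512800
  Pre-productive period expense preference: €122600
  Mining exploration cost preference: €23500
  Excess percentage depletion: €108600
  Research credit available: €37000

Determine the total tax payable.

Alternative minimum tax:
  Adjusted income: €512800 + €122600 + €23500 + €108600 = €767500
  Exemption: €767500 ≤ €771000, so full €64000 applies
  Base: €767500 − €64000 = €703500
  €703500 × 12% = €84420

Ordinary income tax:
  €78000 × 15% = €11700
  €57000 × 19% = €10830
  €377800 × 29% = €109562
  → €132092
  Less research credit €37000 → €95092

€95092 > €84420, so the ordinary income tax governs.

€95092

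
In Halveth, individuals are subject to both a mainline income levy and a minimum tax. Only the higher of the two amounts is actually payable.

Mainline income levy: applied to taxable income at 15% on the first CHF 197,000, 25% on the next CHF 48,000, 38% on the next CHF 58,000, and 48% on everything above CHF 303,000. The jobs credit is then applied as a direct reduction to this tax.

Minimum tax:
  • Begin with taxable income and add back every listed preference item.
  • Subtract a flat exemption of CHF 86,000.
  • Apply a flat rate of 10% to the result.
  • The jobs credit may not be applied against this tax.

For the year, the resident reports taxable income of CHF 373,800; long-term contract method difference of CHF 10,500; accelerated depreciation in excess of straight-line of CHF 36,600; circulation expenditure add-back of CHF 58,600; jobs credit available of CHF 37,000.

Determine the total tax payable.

CHF 60,574

Minimum tax:
  Adjusted income: CHF 373,800 + CHF 10,500 + CHF 36,600 + CHF 58,600 = CHF 479,500
  Less exemption CHF 86,000 → base CHF 393,500
  CHF 393,500 × 10% = CHF 39,350

Mainline income levy:
  CHF 197,000 × 15% = CHF 29,550
  CHF 48,000 × 25% = CHF 12,000
  CHF 58,000 × 38% = CHF 22,040
  CHF 70,800 × 48% = CHF 33,984
  → CHF 97,574
  Less jobs credit CHF 37,000 → CHF 60,574

CHF 60,574 > CHF 39,350, so the mainline income levy governs.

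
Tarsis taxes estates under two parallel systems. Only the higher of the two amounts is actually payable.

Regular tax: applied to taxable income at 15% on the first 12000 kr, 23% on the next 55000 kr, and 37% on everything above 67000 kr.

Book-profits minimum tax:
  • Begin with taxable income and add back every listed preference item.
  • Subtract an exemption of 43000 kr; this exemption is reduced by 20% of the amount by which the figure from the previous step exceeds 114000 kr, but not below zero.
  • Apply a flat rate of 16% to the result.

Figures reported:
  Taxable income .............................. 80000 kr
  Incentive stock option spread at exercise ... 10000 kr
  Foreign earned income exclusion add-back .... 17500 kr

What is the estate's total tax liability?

Book-profits minimum tax:
  Adjusted income: 80000 kr + 10000 kr + 17500 kr = 107500 kr
  Exemption: 107500 kr ≤ 114000 kr, so full 43000 kr applies
  Base: 107500 kr − 43000 kr = 64500 kr
  64500 kr × 16% = 10320 kr

Regular tax:
  12000 kr × 15% = 1800 kr
  55000 kr × 23% = 12650 kr
  13000 kr × 37% = 4810 kr
  → 19260 kr

19260 kr > 10320 kr, so the regular tax governs.

19260 kr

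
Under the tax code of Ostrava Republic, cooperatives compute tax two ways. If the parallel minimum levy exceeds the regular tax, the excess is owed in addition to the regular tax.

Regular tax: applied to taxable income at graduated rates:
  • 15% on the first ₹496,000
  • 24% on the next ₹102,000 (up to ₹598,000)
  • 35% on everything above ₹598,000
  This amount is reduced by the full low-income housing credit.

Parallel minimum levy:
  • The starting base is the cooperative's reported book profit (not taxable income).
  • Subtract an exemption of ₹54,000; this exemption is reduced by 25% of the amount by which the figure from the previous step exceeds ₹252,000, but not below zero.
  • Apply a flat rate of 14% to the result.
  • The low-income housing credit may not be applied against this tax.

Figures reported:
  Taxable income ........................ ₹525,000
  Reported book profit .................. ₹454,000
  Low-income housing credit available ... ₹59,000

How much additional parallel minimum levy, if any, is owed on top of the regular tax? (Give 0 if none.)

Regular tax:
  ₹496,000 × 15% = ₹74,400
  ₹29,000 × 24% = ₹6,960
  → ₹81,360
  Less low-income housing credit ₹59,000 → ₹22,360

Parallel minimum levy:
  Base (reported book profit): ₹454,000
  Exemption: ₹54,000 − 25% × (₹454,000 − ₹252,000) = ₹54,000 − ₹50,500 = ₹3,500
  Base: ₹454,000 − ₹3,500 = ₹450,500
  ₹450,500 × 14% = ₹63,070

Excess of parallel minimum levy over regular tax: ₹63,070 − ₹22,360 = ₹40,710.

₹40,710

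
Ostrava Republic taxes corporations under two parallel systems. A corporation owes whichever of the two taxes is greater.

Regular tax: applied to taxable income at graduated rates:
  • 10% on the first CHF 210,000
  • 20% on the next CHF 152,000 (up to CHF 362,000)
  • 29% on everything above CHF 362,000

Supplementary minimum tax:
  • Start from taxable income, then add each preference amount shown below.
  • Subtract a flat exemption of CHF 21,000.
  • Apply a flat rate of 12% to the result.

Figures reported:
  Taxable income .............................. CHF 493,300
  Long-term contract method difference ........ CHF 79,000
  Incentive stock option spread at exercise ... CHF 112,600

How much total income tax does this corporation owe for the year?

CHF 89,477

Regular tax:
  CHF 210,000 × 10% = CHF 21,000
  CHF 152,000 × 20% = CHF 30,400
  CHF 131,300 × 29% = CHF 38,077
  → CHF 89,477

Supplementary minimum tax:
  Adjusted income: CHF 493,300 + CHF 79,000 + CHF 112,600 = CHF 684,900
  Less exemption CHF 21,000 → base CHF 663,900
  CHF 663,900 × 12% = CHF 79,668

CHF 89,477 > CHF 79,668, so the regular tax governs.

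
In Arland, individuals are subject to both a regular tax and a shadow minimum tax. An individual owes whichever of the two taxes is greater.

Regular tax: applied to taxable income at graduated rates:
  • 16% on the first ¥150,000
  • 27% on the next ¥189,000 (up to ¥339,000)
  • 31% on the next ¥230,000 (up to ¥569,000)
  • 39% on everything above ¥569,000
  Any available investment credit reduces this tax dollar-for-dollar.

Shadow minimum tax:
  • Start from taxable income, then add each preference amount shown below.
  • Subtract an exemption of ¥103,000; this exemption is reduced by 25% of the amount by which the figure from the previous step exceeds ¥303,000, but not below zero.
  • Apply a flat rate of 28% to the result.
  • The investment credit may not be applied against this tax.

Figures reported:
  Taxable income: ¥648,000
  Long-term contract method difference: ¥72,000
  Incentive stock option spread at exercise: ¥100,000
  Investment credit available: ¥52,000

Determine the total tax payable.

Regular tax:
  ¥150,000 × 16% = ¥24,000
  ¥189,000 × 27% = ¥51,030
  ¥230,000 × 31% = ¥71,300
  ¥79,000 × 39% = ¥30,810
  → ¥177,140
  Less investment credit ¥52,000 → ¥125,140

Shadow minimum tax:
  Adjusted income: ¥648,000 + ¥72,000 + ¥100,000 = ¥820,000
  Exemption: 25% × (¥820,000 − ¥303,000) = ¥129,250 ≥ ¥103,000, so the exemption is fully phased out
  Base: ¥820,000 − ¥0 = ¥820,000
  ¥820,000 × 28% = ¥229,600

¥229,600 > ¥125,140, so the shadow minimum tax is the binding amount.

¥229,600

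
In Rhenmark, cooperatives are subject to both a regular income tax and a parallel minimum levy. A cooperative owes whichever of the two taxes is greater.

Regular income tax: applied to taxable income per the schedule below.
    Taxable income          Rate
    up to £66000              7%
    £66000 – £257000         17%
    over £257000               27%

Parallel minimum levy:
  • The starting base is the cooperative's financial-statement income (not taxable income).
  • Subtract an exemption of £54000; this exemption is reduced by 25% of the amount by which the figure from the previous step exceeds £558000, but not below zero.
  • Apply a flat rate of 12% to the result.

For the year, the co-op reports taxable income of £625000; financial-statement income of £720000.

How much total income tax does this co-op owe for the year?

£136450

Regular income tax:
  £66000 × 7% = £4620
  £191000 × 17% = £32470
  £368000 × 27% = £99360
  → £136450

Parallel minimum levy:
  Base (financial-statement income): £720000
  Exemption: £54000 − 25% × (£720000 − £558000) = £54000 − £40500 = £13500
  Base: £720000 − £13500 = £706500
  £706500 × 12% = £84780

£136450 > £84780, so the regular income tax governs.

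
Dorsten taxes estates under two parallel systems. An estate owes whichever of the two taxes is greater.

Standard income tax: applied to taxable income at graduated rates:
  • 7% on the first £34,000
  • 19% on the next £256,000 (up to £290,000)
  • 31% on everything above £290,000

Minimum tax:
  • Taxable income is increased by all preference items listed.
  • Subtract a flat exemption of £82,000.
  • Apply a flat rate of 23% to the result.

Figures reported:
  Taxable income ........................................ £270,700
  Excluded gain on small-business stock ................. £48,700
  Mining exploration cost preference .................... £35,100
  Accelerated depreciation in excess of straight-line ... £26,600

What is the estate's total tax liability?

Standard income tax:
  £34,000 × 7% = £2,380
  £236,700 × 19% = £44,973
  → £47,353

Minimum tax:
  Adjusted income: £270,700 + £48,700 + £35,100 + £26,600 = £381,100
  Less exemption £82,000 → base £299,100
  £299,100 × 23% = £68,793

£68,793 > £47,353, so the minimum tax is the binding amount.

£68,793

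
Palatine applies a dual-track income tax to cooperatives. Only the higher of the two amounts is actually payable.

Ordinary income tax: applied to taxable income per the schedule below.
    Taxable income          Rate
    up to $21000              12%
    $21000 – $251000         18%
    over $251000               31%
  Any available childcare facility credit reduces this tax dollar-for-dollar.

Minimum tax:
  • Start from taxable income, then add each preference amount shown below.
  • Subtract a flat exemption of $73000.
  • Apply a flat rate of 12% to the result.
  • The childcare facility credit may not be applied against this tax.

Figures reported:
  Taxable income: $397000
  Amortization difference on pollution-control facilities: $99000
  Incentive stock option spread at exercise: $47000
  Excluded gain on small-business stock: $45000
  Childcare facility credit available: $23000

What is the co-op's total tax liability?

Minimum tax:
  Adjusted income: $397000 + $99000 + $47000 + $45000 = $588000
  Less exemption $73000 → base $515000
  $515000 × 12% = $61800

Ordinary income tax:
  $21000 × 12% = $2520
  $230000 × 18% = $41400
  $146000 × 31% = $45260
  → $89180
  Less childcare facility credit $23000 → $66180

$66180 > $61800, so the ordinary income tax governs.

$66180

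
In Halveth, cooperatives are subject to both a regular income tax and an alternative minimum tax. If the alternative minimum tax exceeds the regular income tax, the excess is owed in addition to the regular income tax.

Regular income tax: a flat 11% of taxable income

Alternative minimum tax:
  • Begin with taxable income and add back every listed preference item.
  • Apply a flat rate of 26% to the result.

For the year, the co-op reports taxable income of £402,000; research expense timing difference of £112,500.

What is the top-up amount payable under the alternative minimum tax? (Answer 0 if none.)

Regular income tax:
  £402,000 × 11% = £44,220

Alternative minimum tax:
  Adjusted income: £402,000 + £112,500 = £514,500
  £514,500 × 26% = £133,770

Excess of alternative minimum tax over regular income tax: £133,770 − £44,220 = £89,550.

£89,550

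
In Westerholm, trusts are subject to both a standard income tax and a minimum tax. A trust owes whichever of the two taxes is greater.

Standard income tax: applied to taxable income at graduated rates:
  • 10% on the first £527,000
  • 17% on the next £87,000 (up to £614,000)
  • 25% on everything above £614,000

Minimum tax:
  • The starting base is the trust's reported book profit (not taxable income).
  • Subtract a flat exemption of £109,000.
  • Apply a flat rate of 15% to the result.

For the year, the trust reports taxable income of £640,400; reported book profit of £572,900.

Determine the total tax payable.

Minimum tax:
  Base (reported book profit): £572,900
  Less exemption £109,000 → base £463,900
  £463,900 × 15% = £69,585

Standard income tax:
  £527,000 × 10% = £52,700
  £87,000 × 17% = £14,790
  £26,400 × 25% = £6,600
  → £74,090

£74,090 > £69,585, so the standard income tax governs.

£74,090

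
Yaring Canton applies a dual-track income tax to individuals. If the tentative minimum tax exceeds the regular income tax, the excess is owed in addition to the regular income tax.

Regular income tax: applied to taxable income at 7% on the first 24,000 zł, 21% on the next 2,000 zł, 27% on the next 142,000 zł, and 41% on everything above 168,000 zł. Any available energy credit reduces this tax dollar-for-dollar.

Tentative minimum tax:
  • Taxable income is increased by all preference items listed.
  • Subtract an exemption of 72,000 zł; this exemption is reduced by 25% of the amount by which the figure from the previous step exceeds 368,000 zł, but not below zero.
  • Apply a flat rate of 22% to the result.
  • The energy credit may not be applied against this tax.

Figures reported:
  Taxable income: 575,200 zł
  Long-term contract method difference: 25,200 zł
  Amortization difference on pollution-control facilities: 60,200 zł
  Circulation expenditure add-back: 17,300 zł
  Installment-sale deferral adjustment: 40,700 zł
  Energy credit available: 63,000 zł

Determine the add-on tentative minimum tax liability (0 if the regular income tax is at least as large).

13,700 zł

Regular income tax:
  24,000 zł × 7% = 1,680 zł
  2,000 zł × 21% = 420 zł
  142,000 zł × 27% = 38,340 zł
  407,200 zł × 41% = 166,952 zł
  → 207,392 zł
  Less energy credit 63,000 zł → 144,392 zł

Tentative minimum tax:
  Adjusted income: 575,200 zł + 25,200 zł + 60,200 zł + 17,300 zł + 40,700 zł = 718,600 zł
  Exemption: 25% × (718,600 zł − 368,000 zł) = 87,650 zł ≥ 72,000 zł, so the exemption is fully phased out
  Base: 718,600 zł − 0 zł = 718,600 zł
  718,600 zł × 22% = 158,092 zł

Excess of tentative minimum tax over regular income tax: 158,092 zł − 144,392 zł = 13,700 zł.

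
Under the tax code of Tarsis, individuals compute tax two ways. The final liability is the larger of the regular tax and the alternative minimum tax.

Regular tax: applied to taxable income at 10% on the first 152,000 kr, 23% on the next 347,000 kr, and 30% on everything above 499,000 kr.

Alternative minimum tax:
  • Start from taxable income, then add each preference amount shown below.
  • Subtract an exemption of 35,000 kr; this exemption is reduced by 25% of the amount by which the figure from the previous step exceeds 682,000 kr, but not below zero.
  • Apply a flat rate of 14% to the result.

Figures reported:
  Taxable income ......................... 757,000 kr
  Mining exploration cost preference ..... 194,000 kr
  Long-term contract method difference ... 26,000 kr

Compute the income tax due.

Alternative minimum tax:
  Adjusted income: 757,000 kr + 194,000 kr + 26,000 kr = 977,000 kr
  Exemption: 25% × (977,000 kr − 682,000 kr) = 73,750 kr ≥ 35,000 kr, so the exemption is fully phased out
  Base: 977,000 kr − 0 kr = 977,000 kr
  977,000 kr × 14% = 136,780 kr

Regular tax:
  152,000 kr × 10% = 15,200 kr
  347,000 kr × 23% = 79,810 kr
  258,000 kr × 30% = 77,400 kr
  → 172,410 kr

172,410 kr > 136,780 kr, so the regular tax governs.

172,410 kr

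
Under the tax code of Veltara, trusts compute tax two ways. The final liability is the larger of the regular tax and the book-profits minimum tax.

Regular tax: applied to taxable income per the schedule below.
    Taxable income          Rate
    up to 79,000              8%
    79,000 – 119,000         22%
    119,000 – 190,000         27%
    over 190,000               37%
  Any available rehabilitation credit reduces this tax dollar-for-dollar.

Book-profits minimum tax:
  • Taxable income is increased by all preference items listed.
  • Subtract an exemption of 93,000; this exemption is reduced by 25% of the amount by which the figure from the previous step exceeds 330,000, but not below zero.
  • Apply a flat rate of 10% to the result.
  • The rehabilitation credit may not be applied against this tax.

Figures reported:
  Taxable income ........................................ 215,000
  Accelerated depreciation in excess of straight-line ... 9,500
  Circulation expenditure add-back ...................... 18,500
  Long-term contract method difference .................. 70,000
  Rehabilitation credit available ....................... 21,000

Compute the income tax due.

Book-profits minimum tax:
  Adjusted income: 215,000 + 9,500 + 18,500 + 70,000 = 313,000
  Exemption: 313,000 ≤ 330,000, so full 93,000 applies
  Base: 313,000 − 93,000 = 220,000
  220,000 × 10% = 22,000

Regular tax:
  79,000 × 8% = 6,320
  40,000 × 22% = 8,800
  71,000 × 27% = 19,170
  25,000 × 37% = 9,250
  → 43,540
  Less rehabilitation credit 21,000 → 22,540

22,540 > 22,000, so the regular tax governs.

22,540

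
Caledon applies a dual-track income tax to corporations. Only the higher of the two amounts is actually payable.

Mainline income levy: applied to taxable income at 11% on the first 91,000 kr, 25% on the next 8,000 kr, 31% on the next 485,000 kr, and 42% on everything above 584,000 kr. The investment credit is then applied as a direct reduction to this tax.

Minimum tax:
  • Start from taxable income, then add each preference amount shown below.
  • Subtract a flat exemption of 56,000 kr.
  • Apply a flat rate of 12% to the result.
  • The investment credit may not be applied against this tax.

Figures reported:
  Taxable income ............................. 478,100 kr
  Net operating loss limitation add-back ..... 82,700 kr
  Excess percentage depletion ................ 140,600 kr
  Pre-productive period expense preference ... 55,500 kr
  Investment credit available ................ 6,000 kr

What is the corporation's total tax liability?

123,531 kr

Mainline income levy:
  91,000 kr × 11% = 10,010 kr
  8,000 kr × 25% = 2,000 kr
  379,100 kr × 31% = 117,521 kr
  → 129,531 kr
  Less investment credit 6,000 kr → 123,531 kr

Minimum tax:
  Adjusted income: 478,100 kr + 82,700 kr + 140,600 kr + 55,500 kr = 756,900 kr
  Less exemption 56,000 kr → base 700,900 kr
  700,900 kr × 12% = 84,108 kr

123,531 kr > 84,108 kr, so the mainline income levy governs.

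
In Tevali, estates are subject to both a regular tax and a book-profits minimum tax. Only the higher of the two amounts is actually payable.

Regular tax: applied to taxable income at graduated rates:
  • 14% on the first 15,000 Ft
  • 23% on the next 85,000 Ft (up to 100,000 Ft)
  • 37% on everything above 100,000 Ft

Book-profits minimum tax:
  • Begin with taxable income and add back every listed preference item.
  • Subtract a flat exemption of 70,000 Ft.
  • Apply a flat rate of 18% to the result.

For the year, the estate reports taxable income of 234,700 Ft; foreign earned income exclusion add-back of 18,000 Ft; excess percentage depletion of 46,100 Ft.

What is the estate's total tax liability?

Regular tax:
  15,000 Ft × 14% = 2,100 Ft
  85,000 Ft × 23% = 19,550 Ft
  134,700 Ft × 37% = 49,839 Ft
  → 71,489 Ft

Book-profits minimum tax:
  Adjusted income: 234,700 Ft + 18,000 Ft + 46,100 Ft = 298,800 Ft
  Less exemption 70,000 Ft → base 228,800 Ft
  228,800 Ft × 18% = 41,184 Ft

71,489 Ft > 41,184 Ft, so the regular tax governs.

71,489 Ft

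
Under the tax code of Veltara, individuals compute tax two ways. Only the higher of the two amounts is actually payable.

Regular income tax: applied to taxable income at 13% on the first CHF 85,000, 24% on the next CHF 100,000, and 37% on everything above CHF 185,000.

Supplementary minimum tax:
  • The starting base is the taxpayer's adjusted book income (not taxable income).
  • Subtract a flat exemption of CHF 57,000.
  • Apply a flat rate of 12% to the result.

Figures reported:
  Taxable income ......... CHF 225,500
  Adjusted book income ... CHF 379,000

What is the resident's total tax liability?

CHF 50,035

Regular income tax:
  CHF 85,000 × 13% = CHF 11,050
  CHF 100,000 × 24% = CHF 24,000
  CHF 40,500 × 37% = CHF 14,985
  → CHF 50,035

Supplementary minimum tax:
  Base (adjusted book income): CHF 379,000
  Less exemption CHF 57,000 → base CHF 322,000
  CHF 322,000 × 12% = CHF 38,640

CHF 50,035 > CHF 38,640, so the regular income tax governs.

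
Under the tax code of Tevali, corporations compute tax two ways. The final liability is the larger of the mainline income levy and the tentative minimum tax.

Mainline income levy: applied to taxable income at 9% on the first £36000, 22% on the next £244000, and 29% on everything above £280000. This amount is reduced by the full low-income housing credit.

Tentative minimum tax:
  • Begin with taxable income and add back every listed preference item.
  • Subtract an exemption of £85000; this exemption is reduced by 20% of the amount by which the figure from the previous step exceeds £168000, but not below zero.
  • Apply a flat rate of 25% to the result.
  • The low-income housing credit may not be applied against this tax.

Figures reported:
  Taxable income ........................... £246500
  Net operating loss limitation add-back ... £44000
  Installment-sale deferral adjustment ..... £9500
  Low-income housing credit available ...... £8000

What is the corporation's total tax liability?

£60350

Mainline income levy:
  £36000 × 9% = £3240
  £210500 × 22% = £46310
  → £49550
  Less low-income housing credit £8000 → £41550

Tentative minimum tax:
  Adjusted income: £246500 + £44000 + £9500 = £300000
  Exemption: £85000 − 20% × (£300000 − £168000) = £85000 − £26400 = £58600
  Base: £300000 − £58600 = £241400
  £241400 × 25% = £60350

£60350 > £41550, so the tentative minimum tax is the binding amount.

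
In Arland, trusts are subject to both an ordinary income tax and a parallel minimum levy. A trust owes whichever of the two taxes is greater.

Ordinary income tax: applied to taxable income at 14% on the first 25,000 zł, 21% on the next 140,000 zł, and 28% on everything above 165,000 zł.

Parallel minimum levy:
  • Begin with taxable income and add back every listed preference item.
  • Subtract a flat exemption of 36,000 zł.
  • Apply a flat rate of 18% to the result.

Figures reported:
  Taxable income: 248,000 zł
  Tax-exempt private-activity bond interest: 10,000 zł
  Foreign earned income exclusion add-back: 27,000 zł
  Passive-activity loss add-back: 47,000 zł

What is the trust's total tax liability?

Parallel minimum levy:
  Adjusted income: 248,000 zł + 10,000 zł + 27,000 zł + 47,000 zł = 332,000 zł
  Less exemption 36,000 zł → base 296,000 zł
  296,000 zł × 18% = 53,280 zł

Ordinary income tax:
  25,000 zł × 14% = 3,500 zł
  140,000 zł × 21% = 29,400 zł
  83,000 zł × 28% = 23,240 zł
  → 56,140 zł

56,140 zł > 53,280 zł, so the ordinary income tax governs.

56,140 zł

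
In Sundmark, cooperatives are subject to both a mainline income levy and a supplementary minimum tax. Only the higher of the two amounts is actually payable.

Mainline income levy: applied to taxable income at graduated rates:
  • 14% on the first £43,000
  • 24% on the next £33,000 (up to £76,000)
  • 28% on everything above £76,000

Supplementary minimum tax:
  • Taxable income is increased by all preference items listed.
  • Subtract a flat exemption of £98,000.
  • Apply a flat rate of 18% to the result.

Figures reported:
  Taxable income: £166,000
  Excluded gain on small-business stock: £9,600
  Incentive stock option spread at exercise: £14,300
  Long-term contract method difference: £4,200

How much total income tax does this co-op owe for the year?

Supplementary minimum tax:
  Adjusted income: £166,000 + £9,600 + £14,300 + £4,200 = £194,100
  Less exemption £98,000 → base £96,100
  £96,100 × 18% = £17,298

Mainline income levy:
  £43,000 × 14% = £6,020
  £33,000 × 24% = £7,920
  £90,000 × 28% = £25,200
  → £39,140

£39,140 > £17,298, so the mainline income levy governs.

£39,140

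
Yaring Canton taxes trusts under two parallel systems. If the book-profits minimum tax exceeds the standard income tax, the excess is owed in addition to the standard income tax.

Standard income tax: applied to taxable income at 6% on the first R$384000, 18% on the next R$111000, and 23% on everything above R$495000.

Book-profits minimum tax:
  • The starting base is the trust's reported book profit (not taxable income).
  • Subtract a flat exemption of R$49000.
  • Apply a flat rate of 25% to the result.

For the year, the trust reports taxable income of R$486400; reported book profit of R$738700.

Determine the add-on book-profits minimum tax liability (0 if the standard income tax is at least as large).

R$130953

Standard income tax:
  R$384000 × 6% = R$23040
  R$102400 × 18% = R$18432
  → R$41472

Book-profits minimum tax:
  Base (reported book profit): R$738700
  Less exemption R$49000 → base R$689700
  R$689700 × 25% = R$172425

Excess of book-profits minimum tax over standard income tax: R$172425 − R$41472 = R$130953.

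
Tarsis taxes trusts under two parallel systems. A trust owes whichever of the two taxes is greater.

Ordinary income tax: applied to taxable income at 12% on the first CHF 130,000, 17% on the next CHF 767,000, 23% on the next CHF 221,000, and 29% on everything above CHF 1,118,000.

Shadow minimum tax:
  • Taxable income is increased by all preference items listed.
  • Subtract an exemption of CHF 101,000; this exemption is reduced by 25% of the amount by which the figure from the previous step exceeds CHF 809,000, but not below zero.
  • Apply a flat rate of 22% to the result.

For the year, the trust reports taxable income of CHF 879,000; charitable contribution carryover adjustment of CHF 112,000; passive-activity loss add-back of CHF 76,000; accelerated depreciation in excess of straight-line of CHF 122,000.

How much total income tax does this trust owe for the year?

Shadow minimum tax:
  Adjusted income: CHF 879,000 + CHF 112,000 + CHF 76,000 + CHF 122,000 = CHF 1,189,000
  Exemption: CHF 101,000 − 25% × (CHF 1,189,000 − CHF 809,000) = CHF 101,000 − CHF 95,000 = CHF 6,000
  Base: CHF 1,189,000 − CHF 6,000 = CHF 1,183,000
  CHF 1,183,000 × 22% = CHF 260,260

Ordinary income tax:
  CHF 130,000 × 12% = CHF 15,600
  CHF 749,000 × 17% = CHF 127,330
  → CHF 142,930

CHF 260,260 > CHF 142,930, so the shadow minimum tax is the binding amount.

CHF 260,260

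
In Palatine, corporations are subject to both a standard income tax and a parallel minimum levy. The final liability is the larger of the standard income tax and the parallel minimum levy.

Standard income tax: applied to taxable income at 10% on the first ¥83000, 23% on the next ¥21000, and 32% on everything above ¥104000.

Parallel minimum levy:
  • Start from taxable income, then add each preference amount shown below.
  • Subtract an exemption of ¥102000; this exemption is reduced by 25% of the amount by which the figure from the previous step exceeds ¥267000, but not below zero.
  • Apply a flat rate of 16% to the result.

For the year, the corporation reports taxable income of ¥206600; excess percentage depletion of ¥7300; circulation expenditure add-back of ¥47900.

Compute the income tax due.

¥45962

Standard income tax:
  ¥83000 × 10% = ¥8300
  ¥21000 × 23% = ¥4830
  ¥102600 × 32% = ¥32832
  → ¥45962

Parallel minimum levy:
  Adjusted income: ¥206600 + ¥7300 + ¥47900 = ¥261800
  Exemption: ¥261800 ≤ ¥267000, so full ¥102000 applies
  Base: ¥261800 − ¥102000 = ¥159800
  ¥159800 × 16% = ¥25568

¥45962 > ¥25568, so the standard income tax governs.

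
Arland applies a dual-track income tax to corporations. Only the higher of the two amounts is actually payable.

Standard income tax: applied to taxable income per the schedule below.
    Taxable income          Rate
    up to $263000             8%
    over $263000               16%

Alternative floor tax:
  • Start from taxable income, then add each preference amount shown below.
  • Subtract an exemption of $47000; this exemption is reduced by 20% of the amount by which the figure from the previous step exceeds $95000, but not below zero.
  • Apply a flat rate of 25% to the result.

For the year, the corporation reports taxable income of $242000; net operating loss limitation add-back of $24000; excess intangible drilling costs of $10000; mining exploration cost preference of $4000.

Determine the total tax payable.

Alternative floor tax:
  Adjusted income: $242000 + $24000 + $10000 + $4000 = $280000
  Exemption: $47000 − 20% × ($280000 − $95000) = $47000 − $37000 = $10000
  Base: $280000 − $10000 = $270000
  $270000 × 25% = $67500

Standard income tax:
  $242000 × 8% = $19360

$67500 > $19360, so the alternative floor tax is the binding amount.

$67500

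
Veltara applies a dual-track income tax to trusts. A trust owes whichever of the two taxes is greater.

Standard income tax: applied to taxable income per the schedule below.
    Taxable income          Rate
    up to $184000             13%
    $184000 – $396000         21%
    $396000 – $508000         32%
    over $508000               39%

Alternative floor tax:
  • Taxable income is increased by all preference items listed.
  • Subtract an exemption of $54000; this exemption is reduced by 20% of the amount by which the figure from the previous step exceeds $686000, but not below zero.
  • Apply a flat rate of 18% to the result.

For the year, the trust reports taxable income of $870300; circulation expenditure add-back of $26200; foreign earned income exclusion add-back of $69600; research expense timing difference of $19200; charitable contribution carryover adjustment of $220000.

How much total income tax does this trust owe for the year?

$245577

Standard income tax:
  $184000 × 13% = $23920
  $212000 × 21% = $44520
  $112000 × 32% = $35840
  $362300 × 39% = $141297
  → $245577

Alternative floor tax:
  Adjusted income: $870300 + $26200 + $69600 + $19200 + $220000 = $1205300
  Exemption: 20% × ($1205300 − $686000) = $103860 ≥ $54000, so the exemption is fully phased out
  Base: $1205300 − $0 = $1205300
  $1205300 × 18% = $216954

$245577 > $216954, so the standard income tax governs.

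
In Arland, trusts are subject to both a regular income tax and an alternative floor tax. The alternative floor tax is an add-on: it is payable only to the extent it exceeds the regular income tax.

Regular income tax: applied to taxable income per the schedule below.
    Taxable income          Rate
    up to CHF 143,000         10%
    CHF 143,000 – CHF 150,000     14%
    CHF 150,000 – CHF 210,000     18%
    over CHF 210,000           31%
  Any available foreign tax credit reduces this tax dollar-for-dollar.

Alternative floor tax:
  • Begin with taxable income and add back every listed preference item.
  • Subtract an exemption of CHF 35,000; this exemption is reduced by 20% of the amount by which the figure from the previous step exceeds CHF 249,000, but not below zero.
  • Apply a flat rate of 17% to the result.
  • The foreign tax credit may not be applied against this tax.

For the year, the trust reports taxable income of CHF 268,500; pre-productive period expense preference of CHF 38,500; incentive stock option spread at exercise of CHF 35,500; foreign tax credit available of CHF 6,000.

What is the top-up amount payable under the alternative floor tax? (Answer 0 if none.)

Alternative floor tax:
  Adjusted income: CHF 268,500 + CHF 38,500 + CHF 35,500 = CHF 342,500
  Exemption: CHF 35,000 − 20% × (CHF 342,500 − CHF 249,000) = CHF 35,000 − CHF 18,700 = CHF 16,300
  Base: CHF 342,500 − CHF 16,300 = CHF 326,200
  CHF 326,200 × 17% = CHF 55,454

Regular income tax:
  CHF 143,000 × 10% = CHF 14,300
  CHF 7,000 × 14% = CHF 980
  CHF 60,000 × 18% = CHF 10,800
  CHF 58,500 × 31% = CHF 18,135
  → CHF 44,215
  Less foreign tax credit CHF 6,000 → CHF 38,215

Excess of alternative floor tax over regular income tax: CHF 55,454 − CHF 38,215 = CHF 17,239.

CHF 17,239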